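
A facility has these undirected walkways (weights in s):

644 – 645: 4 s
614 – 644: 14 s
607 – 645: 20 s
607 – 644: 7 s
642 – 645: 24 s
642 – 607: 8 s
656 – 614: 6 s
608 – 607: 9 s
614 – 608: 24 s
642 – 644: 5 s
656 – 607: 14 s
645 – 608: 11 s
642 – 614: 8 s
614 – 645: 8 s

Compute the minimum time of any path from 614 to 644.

Settle nodes by increasing distance from 614:
614: 0
656: 6  (via 614)
645: 8  (via 614)
642: 8  (via 614)
644: 12  (via 645)
Shortest route: 614 → 645 → 644 = 12 s.

12 s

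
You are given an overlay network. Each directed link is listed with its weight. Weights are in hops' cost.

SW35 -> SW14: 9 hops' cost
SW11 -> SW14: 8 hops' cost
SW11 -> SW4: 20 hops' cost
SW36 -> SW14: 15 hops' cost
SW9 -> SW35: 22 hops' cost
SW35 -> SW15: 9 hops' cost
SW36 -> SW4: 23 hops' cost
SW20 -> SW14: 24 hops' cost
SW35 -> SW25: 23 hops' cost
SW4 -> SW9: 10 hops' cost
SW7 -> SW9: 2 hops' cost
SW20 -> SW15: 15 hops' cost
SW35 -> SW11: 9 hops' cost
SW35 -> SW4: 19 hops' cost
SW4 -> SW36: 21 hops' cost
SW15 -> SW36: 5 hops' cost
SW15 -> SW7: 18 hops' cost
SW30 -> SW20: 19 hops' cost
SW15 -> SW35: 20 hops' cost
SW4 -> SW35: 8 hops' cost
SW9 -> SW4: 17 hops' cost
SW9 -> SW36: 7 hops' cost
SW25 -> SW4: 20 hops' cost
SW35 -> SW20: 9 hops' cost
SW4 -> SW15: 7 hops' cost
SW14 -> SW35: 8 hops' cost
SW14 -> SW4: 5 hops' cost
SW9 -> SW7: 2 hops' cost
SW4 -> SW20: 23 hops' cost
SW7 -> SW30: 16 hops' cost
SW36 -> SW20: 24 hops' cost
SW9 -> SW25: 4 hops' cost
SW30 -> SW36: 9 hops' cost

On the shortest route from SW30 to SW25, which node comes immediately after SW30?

Enumerating some paths:
SW30–SW36–SW14–SW4–SW9–SW25: 9+15+5+10+4 = 43
SW30–SW36–SW4–SW9–SW25: 9+23+10+4 = 46
The minimum is 43 hops' cost via SW30–SW36–SW14–SW4–SW9–SW25.
So from SW30 the first move is to SW36.

SW36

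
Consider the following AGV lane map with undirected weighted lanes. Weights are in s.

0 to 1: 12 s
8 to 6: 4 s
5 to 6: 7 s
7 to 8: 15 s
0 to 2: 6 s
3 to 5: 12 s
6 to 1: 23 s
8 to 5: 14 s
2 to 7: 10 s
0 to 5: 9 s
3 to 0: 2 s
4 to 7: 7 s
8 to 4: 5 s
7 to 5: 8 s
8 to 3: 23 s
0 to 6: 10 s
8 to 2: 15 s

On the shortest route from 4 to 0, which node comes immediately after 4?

8

Compare a few routes:
4–7–2–0: 7+10+6 = 23
4–8–6–0: 5+4+10 = 19
4–7–5–0: 7+8+9 = 24
Cheapest is 4–8–6–0 at 19 s.
So from 4 the first move is to 8.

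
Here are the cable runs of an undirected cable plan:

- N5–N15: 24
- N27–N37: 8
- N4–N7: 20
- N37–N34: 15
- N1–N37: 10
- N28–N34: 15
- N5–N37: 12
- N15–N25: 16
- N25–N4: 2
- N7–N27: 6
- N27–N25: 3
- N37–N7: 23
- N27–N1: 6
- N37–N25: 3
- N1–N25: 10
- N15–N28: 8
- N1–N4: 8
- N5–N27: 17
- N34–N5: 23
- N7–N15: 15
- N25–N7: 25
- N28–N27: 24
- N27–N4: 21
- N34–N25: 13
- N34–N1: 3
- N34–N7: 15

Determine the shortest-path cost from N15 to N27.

Compare a few routes:
N15–N25–N27: 16+3 = 19
N15–N7–N27: 15+6 = 21
The minimum is 19 via N15–N25–N27.

19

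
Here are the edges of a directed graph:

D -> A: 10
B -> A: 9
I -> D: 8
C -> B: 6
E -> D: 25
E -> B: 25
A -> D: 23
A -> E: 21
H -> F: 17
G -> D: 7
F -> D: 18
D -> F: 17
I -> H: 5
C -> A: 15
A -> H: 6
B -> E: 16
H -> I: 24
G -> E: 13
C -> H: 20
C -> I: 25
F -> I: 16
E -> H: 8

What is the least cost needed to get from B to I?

39

Running Dijkstra from B:
B: 0
A: 9  (via B)
H: 15  (via A)
E: 16  (via B)
D: 32  (via A)
F: 32  (via H)
I: 39  (via H)
Shortest route: B–A–H–I = 39.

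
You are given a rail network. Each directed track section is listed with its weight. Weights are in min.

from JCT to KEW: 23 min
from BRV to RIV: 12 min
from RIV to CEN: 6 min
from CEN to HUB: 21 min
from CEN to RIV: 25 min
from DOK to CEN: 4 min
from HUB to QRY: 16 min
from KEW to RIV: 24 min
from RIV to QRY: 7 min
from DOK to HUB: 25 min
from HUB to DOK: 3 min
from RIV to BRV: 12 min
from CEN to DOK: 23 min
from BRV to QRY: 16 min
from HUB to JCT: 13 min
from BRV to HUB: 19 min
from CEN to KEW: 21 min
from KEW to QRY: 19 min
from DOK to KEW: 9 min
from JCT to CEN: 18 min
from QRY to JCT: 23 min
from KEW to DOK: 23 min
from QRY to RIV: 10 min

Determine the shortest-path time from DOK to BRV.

41 min

Settle nodes by increasing distance from DOK:
DOK: 0
CEN: 4  (via DOK)
KEW: 9  (via DOK)
HUB: 25  (via DOK)
QRY: 28  (via KEW)
RIV: 29  (via CEN)
JCT: 38  (via HUB)
BRV: 41  (via RIV)
Shortest route: DOK → CEN → RIV → BRV = 41 min.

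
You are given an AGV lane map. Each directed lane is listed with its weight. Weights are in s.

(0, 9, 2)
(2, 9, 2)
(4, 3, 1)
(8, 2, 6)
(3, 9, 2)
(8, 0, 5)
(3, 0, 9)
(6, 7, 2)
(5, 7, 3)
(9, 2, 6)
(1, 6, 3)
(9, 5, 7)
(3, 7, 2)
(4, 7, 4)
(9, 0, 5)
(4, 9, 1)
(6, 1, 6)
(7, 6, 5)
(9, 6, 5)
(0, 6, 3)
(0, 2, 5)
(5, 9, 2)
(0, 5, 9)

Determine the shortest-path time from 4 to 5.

8 s

Enumerating some paths:
4–9–5: 1+7 = 8
4–3–9–5: 1+2+7 = 10
Cheapest is 4–9–5 at 8 s.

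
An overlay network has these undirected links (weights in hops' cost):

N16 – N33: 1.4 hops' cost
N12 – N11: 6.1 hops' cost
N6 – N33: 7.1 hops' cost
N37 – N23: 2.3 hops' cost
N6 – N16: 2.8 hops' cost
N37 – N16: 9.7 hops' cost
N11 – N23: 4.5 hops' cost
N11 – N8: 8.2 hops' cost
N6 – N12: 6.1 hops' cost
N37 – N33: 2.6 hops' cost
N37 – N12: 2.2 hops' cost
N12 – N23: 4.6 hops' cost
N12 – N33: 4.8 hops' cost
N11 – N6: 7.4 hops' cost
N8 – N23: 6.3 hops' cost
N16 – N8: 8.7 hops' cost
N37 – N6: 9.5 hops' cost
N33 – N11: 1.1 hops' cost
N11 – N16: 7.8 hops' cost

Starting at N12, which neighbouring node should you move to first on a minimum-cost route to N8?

N37

Enumerating some paths:
N12 - N23 - N8: 4.6+6.3 = 10.9
N12 - N37 - N23 - N8: 2.2+2.3+6.3 = 10.8
Cheapest is N12 - N37 - N23 - N8 at 10.8 hops' cost.
So from N12 the first move is to N37.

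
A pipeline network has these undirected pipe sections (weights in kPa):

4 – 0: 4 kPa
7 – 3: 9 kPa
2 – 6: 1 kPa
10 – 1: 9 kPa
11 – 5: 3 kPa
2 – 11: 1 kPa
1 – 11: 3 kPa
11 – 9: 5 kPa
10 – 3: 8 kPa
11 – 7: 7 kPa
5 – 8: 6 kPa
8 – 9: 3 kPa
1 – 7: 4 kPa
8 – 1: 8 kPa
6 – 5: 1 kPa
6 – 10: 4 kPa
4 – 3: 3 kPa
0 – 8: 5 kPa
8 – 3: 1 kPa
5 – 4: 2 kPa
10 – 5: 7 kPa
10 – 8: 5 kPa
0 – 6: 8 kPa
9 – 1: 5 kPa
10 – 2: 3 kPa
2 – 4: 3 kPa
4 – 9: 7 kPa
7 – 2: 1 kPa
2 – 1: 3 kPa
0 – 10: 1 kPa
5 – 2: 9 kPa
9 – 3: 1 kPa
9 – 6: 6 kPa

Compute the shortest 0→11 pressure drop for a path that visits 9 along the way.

Best 0 to 9: 0–8–3–9 costing 7
Best 9 to 11: 9–11 costing 5
Total via 9: 7 + 5 = 12 kPa.

12 kPa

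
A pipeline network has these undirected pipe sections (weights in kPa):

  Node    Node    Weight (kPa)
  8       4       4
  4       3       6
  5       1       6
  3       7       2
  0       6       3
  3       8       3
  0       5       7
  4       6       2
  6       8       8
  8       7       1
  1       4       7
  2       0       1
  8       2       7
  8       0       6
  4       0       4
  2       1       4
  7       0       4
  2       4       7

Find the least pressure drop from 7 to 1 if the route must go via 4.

Best 7 to 4: 7 → 8 → 4 costing 5
Best 4 to 1: 4 → 1 costing 7
Total via 4: 5 + 7 = 12 kPa.

12 kPa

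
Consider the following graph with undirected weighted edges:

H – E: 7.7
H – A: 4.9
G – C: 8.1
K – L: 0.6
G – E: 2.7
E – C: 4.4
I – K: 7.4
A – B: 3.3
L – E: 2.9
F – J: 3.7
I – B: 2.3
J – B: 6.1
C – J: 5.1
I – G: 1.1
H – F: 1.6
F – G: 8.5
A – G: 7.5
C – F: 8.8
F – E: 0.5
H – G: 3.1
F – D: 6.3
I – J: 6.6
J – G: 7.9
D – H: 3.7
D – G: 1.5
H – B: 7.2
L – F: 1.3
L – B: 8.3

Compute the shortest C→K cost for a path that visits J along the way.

10.7

Shortest C→J: C–J = 5.1
Shortest J→K: J–F–L–K = 5.6
Total via J: 5.1 + 5.6 = 10.7.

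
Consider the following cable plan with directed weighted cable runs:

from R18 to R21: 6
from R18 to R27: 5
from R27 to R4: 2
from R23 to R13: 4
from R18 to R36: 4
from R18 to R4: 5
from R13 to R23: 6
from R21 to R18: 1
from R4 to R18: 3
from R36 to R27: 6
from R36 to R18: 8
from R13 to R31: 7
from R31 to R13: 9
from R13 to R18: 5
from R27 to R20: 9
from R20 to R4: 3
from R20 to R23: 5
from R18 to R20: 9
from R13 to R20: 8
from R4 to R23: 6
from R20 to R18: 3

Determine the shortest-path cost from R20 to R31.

Compare a few routes:
R20 - R4 - R23 - R13 - R31: 3+6+4+7 = 20
R20 - R23 - R13 - R31: 5+4+7 = 16
R20 - R18 - R4 - R23 - R13 - R31: 3+5+6+4+7 = 25
R20 - R18 - R27 - R4 - R23 - R13 - R31: 3+5+2+6+4+7 = 27
The minimum is 16 via R20 - R23 - R13 - R31.

16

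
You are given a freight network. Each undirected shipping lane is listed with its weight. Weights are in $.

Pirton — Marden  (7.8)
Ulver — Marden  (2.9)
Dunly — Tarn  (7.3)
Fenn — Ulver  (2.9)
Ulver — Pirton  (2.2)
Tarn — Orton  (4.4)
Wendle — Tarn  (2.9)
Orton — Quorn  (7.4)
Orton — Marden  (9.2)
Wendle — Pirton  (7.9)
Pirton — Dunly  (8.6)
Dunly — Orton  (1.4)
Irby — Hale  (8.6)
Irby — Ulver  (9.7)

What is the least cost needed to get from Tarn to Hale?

Running Dijkstra from Tarn:
Tarn: 0
Wendle: 2.9  (via Tarn)
Orton: 4.4  (via Tarn)
Dunly: 5.8  (via Orton)
Pirton: 10.8  (via Wendle)
Quorn: 11.8  (via Orton)
Ulver: 13  (via Pirton)
Marden: 13.6  (via Orton)
Fenn: 15.9  (via Ulver)
Irby: 22.7  (via Ulver)
Hale: 31.3  (via Irby)
Shortest route: Tarn → Wendle → Pirton → Ulver → Irby → Hale = $31.3.

$31.3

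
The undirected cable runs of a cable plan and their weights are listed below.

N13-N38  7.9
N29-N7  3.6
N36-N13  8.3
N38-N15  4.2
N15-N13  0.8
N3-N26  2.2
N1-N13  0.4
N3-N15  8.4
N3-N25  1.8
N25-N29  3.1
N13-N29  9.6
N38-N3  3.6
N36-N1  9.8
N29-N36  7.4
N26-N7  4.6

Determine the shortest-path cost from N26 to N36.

14.5

Running Dijkstra from N26:
N26: 0
N3: 2.2  (via N26)
N25: 4  (via N3)
N7: 4.6  (via N26)
N38: 5.8  (via N3)
N29: 7.1  (via N25)
N15: 10  (via N38)
N13: 10.8  (via N15)
N1: 11.2  (via N13)
N36: 14.5  (via N29)
Shortest route: N26–N3–N25–N29–N36 = 14.5.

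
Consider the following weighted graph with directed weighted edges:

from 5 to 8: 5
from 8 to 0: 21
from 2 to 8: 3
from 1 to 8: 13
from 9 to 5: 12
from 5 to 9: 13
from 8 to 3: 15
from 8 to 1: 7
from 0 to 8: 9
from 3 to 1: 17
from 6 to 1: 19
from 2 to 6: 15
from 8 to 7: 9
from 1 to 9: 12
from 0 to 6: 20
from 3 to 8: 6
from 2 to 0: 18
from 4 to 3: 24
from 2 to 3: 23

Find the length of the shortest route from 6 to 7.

41

Compare a few routes:
6 → 1 → 8 → 7: 19+13+9 = 41
6 → 1 → 9 → 5 → 8 → 7: 19+12+12+5+9 = 57
Cheapest is 6 → 1 → 8 → 7 at 41.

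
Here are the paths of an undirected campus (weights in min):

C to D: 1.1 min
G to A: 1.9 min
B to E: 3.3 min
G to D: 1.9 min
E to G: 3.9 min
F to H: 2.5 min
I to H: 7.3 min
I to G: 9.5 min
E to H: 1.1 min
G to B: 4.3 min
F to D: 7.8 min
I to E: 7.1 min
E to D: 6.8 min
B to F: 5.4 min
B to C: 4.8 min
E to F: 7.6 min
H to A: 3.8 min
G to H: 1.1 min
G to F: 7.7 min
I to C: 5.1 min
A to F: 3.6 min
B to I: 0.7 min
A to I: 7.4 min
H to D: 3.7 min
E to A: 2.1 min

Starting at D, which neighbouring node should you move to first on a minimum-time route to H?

Enumerating some paths:
D → G → H: 1.9+1.1 = 3
D → H: 3.7 = 3.7
The minimum is 3 min via D → G → H.
So from D the first move is to G.

G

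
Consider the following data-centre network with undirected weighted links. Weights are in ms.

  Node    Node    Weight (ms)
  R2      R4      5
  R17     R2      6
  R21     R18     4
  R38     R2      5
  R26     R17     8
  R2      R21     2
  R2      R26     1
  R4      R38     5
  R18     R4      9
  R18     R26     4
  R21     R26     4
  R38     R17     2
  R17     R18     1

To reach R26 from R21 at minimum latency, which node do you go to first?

R2

Enumerating some paths:
R21–R26: 4 = 4
R21–R2–R26: 2+1 = 3
Cheapest is R21–R2–R26 at 3 ms.
So from R21 the first move is to R2.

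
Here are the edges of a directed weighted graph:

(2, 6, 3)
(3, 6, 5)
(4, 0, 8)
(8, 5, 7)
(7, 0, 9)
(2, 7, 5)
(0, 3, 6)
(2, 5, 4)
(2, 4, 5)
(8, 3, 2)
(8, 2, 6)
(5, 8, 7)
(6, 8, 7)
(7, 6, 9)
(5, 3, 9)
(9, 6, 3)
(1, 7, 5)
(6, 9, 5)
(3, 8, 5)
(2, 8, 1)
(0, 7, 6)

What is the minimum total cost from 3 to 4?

Settle nodes by increasing distance from 3:
3: 0
6: 5  (via 3)
8: 5  (via 3)
9: 10  (via 6)
2: 11  (via 8)
5: 12  (via 8)
4: 16  (via 2)
Shortest route: 3–8–2–4 = 16.

16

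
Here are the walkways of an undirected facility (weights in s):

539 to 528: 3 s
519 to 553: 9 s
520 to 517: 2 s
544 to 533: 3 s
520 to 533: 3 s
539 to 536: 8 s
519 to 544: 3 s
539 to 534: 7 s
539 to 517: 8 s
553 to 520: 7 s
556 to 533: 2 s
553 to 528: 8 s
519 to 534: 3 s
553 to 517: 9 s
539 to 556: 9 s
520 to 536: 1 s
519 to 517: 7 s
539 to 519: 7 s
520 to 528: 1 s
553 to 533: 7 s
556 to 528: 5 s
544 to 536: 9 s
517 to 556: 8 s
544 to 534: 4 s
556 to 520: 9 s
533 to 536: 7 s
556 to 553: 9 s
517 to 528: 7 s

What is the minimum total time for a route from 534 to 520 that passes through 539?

11 s

Best 534 to 539: 534 → 539 costing 7
Shortest 539→520: 539 → 528 → 520 = 4
Total via 539: 7 + 4 = 11 s.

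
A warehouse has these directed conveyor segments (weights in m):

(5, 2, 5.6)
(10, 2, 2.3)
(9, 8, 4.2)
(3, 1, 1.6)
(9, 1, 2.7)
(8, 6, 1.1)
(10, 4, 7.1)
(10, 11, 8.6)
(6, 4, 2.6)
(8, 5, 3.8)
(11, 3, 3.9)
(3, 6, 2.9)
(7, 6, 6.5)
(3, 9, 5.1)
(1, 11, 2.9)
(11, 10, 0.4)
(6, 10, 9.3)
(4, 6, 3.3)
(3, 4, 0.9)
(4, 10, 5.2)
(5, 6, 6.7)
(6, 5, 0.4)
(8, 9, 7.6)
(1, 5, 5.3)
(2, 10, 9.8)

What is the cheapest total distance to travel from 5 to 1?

28.6 m

Enumerating some paths:
5–6–4–10–11–3–1: 6.7+2.6+5.2+8.6+3.9+1.6 = 28.6
5–2–10–11–3–1: 5.6+9.8+8.6+3.9+1.6 = 29.5
The minimum is 28.6 m via 5–6–4–10–11–3–1.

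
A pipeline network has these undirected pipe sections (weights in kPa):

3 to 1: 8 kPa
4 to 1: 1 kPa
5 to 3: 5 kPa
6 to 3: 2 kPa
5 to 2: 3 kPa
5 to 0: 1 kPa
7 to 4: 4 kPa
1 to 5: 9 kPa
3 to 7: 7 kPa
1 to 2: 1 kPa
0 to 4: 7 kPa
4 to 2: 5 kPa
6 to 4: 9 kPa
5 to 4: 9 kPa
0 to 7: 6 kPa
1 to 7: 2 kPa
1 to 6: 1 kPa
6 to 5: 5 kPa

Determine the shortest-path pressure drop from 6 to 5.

Shortest distances from 6:
6: 0
1: 1  (via 6)
2: 2  (via 1)
3: 2  (via 6)
4: 2  (via 1)
7: 3  (via 1)
5: 5  (via 6)
Shortest route: 6–5 = 5 kPa.

5 kPa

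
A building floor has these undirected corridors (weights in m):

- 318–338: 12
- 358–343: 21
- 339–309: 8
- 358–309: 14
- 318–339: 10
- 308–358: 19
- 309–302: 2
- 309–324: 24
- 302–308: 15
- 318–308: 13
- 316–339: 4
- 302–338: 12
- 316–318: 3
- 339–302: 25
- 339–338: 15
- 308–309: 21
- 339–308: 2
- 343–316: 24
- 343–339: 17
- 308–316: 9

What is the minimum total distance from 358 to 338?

28 m

Shortest distances from 358:
358: 0
309: 14  (via 358)
302: 16  (via 309)
308: 19  (via 358)
339: 21  (via 308)
343: 21  (via 358)
316: 25  (via 339)
338: 28  (via 302)
Shortest route: 358 → 309 → 302 → 338 = 28 m.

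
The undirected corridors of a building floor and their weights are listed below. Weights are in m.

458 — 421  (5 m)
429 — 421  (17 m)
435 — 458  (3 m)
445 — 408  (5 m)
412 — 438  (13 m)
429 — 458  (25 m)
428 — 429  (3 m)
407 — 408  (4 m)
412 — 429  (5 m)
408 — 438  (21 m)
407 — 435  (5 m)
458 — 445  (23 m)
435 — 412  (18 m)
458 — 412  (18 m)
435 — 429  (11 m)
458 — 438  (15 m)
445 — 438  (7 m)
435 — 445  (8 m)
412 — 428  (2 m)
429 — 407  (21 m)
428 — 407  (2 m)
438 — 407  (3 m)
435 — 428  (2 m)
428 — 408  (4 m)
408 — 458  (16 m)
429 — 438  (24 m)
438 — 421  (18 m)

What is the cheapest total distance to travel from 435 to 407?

Candidate routes:
435 - 428 - 407: 2+2 = 4
435 - 407: 5 = 5
The minimum is 4 m via 435 - 428 - 407.

4 m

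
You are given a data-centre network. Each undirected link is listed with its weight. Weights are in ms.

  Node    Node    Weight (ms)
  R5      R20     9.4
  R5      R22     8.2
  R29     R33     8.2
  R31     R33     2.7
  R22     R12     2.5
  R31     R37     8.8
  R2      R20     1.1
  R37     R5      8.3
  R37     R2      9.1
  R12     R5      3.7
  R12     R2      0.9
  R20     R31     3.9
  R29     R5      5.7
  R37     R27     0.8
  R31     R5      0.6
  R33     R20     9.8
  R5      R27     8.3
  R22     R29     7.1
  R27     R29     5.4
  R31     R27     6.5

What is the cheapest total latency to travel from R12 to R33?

Shortest distances from R12:
R12: 0
R2: 0.9  (via R12)
R20: 2  (via R2)
R22: 2.5  (via R12)
R5: 3.7  (via R12)
R31: 4.3  (via R5)
R33: 7  (via R31)
Shortest route: R12 → R5 → R31 → R33 = 7 ms.

7 ms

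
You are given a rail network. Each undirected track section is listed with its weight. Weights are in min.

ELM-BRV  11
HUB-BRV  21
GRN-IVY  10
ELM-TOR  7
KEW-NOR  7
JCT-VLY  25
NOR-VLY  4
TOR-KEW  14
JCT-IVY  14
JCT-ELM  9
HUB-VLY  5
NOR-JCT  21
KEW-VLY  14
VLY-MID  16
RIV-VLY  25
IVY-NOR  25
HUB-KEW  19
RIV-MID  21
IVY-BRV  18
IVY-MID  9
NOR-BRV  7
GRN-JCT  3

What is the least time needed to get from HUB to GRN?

Enumerating some paths:
HUB → VLY → NOR → BRV → ELM → JCT → GRN: 5+4+7+11+9+3 = 39
HUB → VLY → JCT → GRN: 5+25+3 = 33
The minimum is 33 min via HUB → VLY → JCT → GRN.

33 min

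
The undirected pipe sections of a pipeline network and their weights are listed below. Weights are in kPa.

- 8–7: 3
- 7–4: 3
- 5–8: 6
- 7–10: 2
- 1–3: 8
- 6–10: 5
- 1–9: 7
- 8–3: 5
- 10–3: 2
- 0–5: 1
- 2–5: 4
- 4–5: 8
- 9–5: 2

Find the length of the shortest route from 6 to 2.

20 kPa

Enumerating some paths:
6–10–7–8–5–2: 5+2+3+6+4 = 20
6–10–3–8–5–2: 5+2+5+6+4 = 22
6–10–7–4–5–2: 5+2+3+8+4 = 22
Cheapest is 6–10–7–8–5–2 at 20 kPa.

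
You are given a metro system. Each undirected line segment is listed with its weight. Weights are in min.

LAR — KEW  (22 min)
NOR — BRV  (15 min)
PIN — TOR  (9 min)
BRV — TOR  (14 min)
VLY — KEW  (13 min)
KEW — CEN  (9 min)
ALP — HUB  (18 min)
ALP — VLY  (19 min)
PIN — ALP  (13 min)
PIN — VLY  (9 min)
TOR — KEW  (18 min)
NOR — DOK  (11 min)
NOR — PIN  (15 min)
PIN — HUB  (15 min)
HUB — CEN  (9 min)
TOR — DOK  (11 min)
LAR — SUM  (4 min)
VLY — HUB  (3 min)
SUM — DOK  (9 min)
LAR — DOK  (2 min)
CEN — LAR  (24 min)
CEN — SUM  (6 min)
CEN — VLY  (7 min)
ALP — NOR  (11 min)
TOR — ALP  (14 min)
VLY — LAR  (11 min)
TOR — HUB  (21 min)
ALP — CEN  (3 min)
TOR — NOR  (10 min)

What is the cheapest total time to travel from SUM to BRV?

31 min

Candidate routes:
SUM → DOK → TOR → BRV: 9+11+14 = 34
SUM → LAR → DOK → TOR → BRV: 4+2+11+14 = 31
SUM → LAR → DOK → NOR → BRV: 4+2+11+15 = 32
The minimum is 31 min via SUM → LAR → DOK → TOR → BRV.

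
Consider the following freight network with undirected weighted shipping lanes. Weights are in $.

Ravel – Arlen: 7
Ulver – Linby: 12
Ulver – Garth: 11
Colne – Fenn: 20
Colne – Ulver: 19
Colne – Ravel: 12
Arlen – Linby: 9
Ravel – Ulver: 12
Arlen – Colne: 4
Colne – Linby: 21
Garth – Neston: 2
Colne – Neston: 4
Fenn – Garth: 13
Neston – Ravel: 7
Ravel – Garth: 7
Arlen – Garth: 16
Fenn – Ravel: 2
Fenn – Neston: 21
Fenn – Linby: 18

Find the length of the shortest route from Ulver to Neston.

$13

Candidate routes:
Ulver → Colne → Neston: 19+4 = 23
Ulver → Garth → Neston: 11+2 = 13
Ulver → Ravel → Garth → Neston: 12+7+2 = 21
Ulver → Ravel → Neston: 12+7 = 19
Cheapest is Ulver → Garth → Neston at $13.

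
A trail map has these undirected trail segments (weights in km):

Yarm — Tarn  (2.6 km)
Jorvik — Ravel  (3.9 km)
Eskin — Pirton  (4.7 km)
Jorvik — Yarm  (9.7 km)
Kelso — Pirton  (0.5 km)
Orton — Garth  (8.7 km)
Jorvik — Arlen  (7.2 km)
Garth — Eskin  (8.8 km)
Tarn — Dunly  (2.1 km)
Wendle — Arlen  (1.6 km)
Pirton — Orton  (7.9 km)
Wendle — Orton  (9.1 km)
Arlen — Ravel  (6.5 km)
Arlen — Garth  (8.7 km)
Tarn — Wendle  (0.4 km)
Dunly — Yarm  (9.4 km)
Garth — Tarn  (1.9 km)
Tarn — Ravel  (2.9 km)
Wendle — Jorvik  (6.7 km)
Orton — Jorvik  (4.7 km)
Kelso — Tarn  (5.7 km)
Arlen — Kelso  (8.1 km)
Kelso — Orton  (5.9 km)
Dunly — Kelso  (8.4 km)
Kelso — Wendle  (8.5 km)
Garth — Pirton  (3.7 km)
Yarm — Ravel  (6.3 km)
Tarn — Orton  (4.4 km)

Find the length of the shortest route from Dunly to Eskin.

Settle nodes by increasing distance from Dunly:
Dunly: 0
Tarn: 2.1  (via Dunly)
Wendle: 2.5  (via Tarn)
Garth: 4  (via Tarn)
Arlen: 4.1  (via Wendle)
Yarm: 4.7  (via Tarn)
Ravel: 5  (via Tarn)
Orton: 6.5  (via Tarn)
Pirton: 7.7  (via Garth)
Kelso: 7.8  (via Tarn)
Jorvik: 8.9  (via Ravel)
Eskin: 12.4  (via Pirton)
Shortest route: Dunly–Tarn–Garth–Pirton–Eskin = 12.4 km.

12.4 km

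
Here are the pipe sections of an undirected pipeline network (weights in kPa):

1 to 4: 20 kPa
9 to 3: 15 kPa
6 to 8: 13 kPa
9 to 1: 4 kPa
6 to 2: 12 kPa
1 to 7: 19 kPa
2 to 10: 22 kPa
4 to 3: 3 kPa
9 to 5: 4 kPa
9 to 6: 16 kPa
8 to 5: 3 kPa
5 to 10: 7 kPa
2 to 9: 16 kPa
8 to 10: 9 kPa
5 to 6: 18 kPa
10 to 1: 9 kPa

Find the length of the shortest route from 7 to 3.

Settle nodes by increasing distance from 7:
7: 0
1: 19  (via 7)
9: 23  (via 1)
5: 27  (via 9)
10: 28  (via 1)
8: 30  (via 5)
3: 38  (via 9)
Shortest route: 7–1–9–3 = 38 kPa.

38 kPa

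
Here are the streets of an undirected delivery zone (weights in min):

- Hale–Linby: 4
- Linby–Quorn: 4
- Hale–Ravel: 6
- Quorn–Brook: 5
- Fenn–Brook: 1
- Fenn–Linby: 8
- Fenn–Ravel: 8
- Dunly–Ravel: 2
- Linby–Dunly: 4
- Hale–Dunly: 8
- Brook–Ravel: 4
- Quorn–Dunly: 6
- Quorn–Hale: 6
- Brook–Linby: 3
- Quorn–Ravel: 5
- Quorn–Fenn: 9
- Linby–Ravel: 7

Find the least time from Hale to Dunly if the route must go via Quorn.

Best Hale to Quorn: Hale → Quorn costing 6
Best Quorn to Dunly: Quorn → Dunly costing 6
Total via Quorn: 6 + 6 = 12 min.

12 min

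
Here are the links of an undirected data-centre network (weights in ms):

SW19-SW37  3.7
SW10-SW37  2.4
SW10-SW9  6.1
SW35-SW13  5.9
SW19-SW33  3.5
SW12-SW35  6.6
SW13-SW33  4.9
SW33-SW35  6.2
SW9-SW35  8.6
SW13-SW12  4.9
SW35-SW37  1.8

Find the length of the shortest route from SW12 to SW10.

Running Dijkstra from SW12:
SW12: 0
SW13: 4.9  (via SW12)
SW35: 6.6  (via SW12)
SW37: 8.4  (via SW35)
SW33: 9.8  (via SW13)
SW10: 10.8  (via SW37)
Shortest route: SW12–SW35–SW37–SW10 = 10.8 ms.

10.8 ms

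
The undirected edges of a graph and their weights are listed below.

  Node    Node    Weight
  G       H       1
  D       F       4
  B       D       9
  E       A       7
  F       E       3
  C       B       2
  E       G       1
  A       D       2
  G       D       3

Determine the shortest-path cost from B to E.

13

Candidate routes:
B - D - G - E: 9+3+1 = 13
B - D - F - E: 9+4+3 = 16
B - D - A - E: 9+2+7 = 18
Cheapest is B - D - G - E at 13.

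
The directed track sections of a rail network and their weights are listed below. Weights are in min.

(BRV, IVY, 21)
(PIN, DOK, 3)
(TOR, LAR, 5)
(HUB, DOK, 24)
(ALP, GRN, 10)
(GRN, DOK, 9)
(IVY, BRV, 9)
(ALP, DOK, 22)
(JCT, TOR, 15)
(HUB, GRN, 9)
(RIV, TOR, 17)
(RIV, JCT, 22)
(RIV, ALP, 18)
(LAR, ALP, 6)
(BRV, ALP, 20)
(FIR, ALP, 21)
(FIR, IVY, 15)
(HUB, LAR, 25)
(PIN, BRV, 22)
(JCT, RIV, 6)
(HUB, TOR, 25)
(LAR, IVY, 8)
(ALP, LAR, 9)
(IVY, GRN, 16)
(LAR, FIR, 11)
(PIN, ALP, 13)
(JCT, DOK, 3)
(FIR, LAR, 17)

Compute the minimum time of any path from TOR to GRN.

Enumerating some paths:
TOR–LAR–FIR–ALP–GRN: 5+11+21+10 = 47
TOR–LAR–FIR–IVY–GRN: 5+11+15+16 = 47
TOR–LAR–IVY–GRN: 5+8+16 = 29
TOR–LAR–ALP–GRN: 5+6+10 = 21
The minimum is 21 min via TOR–LAR–ALP–GRN.

21 min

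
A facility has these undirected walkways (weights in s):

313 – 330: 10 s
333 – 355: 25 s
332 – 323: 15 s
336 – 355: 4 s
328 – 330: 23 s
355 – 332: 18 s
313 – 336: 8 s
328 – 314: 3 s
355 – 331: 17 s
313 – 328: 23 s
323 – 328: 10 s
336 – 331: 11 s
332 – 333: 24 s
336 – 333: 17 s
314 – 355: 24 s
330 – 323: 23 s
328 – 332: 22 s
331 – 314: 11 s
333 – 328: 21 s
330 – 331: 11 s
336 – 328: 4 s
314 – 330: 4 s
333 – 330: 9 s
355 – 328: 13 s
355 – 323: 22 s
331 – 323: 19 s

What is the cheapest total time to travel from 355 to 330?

Candidate routes:
355 → 328 → 314 → 330: 13+3+4 = 20
355 → 336 → 328 → 314 → 330: 4+4+3+4 = 15
355 → 336 → 313 → 330: 4+8+10 = 22
355 → 336 → 331 → 330: 4+11+11 = 26
The minimum is 15 s via 355 → 336 → 328 → 314 → 330.

15 s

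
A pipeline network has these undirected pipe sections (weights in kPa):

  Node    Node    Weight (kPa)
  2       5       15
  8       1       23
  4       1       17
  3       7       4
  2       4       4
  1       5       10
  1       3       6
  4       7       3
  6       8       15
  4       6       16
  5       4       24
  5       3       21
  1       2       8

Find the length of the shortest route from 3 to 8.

Running Dijkstra from 3:
3: 0
7: 4  (via 3)
1: 6  (via 3)
4: 7  (via 7)
2: 11  (via 4)
5: 16  (via 1)
6: 23  (via 4)
8: 29  (via 1)
Shortest route: 3 → 1 → 8 = 29 kPa.

29 kPa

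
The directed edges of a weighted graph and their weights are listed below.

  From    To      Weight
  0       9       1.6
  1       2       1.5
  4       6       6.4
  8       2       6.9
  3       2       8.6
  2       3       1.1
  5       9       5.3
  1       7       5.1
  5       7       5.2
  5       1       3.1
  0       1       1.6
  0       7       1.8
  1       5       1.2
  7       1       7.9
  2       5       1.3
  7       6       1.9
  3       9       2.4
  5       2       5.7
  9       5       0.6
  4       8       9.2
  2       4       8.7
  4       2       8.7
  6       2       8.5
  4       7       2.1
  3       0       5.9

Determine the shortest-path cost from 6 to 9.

Settle nodes by increasing distance from 6:
6: 0
2: 8.5  (via 6)
3: 9.6  (via 2)
5: 9.8  (via 2)
9: 12  (via 3)
Shortest route: 6 → 2 → 3 → 9 = 12.

12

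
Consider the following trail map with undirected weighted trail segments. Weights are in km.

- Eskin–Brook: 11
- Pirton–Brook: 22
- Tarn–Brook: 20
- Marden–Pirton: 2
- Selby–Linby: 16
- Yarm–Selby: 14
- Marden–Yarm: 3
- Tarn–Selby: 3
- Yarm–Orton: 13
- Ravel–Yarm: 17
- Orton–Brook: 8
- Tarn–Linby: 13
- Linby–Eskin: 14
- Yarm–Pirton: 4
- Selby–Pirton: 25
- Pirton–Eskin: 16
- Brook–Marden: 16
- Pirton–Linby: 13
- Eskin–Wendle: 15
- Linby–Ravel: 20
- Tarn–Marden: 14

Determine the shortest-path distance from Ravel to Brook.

36 km

Candidate routes:
Ravel - Yarm - Pirton - Marden - Brook: 17+4+2+16 = 39
Ravel - Yarm - Orton - Brook: 17+13+8 = 38
Ravel - Yarm - Marden - Brook: 17+3+16 = 36
The minimum is 36 km via Ravel - Yarm - Marden - Brook.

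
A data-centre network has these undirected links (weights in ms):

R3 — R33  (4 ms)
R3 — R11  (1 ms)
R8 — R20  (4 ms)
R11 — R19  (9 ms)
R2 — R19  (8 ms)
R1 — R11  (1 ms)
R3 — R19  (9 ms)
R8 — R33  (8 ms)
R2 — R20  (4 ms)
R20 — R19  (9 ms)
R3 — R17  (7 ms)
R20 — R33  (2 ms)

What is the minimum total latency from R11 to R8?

Enumerating some paths:
R11–R3–R33–R8: 1+4+8 = 13
R11–R3–R33–R20–R8: 1+4+2+4 = 11
Cheapest is R11–R3–R33–R20–R8 at 11 ms.

11 ms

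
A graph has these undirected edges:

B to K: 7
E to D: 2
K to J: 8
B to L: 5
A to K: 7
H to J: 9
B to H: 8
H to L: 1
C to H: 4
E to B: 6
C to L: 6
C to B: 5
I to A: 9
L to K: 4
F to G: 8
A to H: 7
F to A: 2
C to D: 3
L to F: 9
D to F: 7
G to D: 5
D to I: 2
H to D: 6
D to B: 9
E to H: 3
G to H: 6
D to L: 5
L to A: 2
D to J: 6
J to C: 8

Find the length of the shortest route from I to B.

10

Running Dijkstra from I:
I: 0
D: 2  (via I)
E: 4  (via D)
C: 5  (via D)
G: 7  (via D)
H: 7  (via E)
L: 7  (via D)
J: 8  (via D)
A: 9  (via I)
F: 9  (via D)
B: 10  (via E)
Shortest route: I → D → E → B = 10.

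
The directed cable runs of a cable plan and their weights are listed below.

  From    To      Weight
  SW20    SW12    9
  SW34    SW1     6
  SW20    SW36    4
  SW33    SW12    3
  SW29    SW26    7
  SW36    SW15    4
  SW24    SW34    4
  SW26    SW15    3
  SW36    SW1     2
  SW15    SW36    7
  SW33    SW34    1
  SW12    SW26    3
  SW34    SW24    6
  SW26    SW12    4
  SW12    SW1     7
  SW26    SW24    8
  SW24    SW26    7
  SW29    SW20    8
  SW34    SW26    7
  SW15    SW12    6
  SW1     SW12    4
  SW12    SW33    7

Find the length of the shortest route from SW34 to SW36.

17

Shortest distances from SW34:
SW34: 0
SW24: 6  (via SW34)
SW1: 6  (via SW34)
SW26: 7  (via SW34)
SW12: 10  (via SW1)
SW15: 10  (via SW26)
SW33: 17  (via SW12)
SW36: 17  (via SW15)
Shortest route: SW34 → SW26 → SW15 → SW36 = 17.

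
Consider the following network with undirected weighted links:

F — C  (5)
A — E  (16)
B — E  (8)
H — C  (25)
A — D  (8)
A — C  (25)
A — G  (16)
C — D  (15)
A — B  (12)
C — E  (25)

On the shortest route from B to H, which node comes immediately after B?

Enumerating some paths:
B → A → D → C → H: 12+8+15+25 = 60
B → E → C → H: 8+25+25 = 58
Cheapest is B → E → C → H at 58.
So from B the first move is to E.

E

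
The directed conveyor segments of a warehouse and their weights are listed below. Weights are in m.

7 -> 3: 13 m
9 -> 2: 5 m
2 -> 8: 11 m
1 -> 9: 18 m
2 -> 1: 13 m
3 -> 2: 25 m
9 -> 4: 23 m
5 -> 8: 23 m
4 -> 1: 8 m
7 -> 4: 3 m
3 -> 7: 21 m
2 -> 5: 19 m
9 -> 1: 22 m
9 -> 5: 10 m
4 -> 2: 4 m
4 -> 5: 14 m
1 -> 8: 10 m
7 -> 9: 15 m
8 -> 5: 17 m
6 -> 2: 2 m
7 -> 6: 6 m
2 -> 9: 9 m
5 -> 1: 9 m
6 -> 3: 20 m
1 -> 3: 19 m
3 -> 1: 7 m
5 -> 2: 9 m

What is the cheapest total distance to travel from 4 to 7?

Enumerating some paths:
4 - 1 - 3 - 7: 8+19+21 = 48
4 - 2 - 1 - 3 - 7: 4+13+19+21 = 57
The minimum is 48 m via 4 - 1 - 3 - 7.

48 m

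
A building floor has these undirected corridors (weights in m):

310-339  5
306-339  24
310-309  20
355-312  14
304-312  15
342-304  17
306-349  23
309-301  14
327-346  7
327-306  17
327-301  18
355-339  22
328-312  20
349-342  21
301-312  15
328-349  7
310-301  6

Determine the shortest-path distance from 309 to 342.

Running Dijkstra from 309:
309: 0
301: 14  (via 309)
310: 20  (via 309)
339: 25  (via 310)
312: 29  (via 301)
327: 32  (via 301)
346: 39  (via 327)
355: 43  (via 312)
304: 44  (via 312)
306: 49  (via 339)
328: 49  (via 312)
349: 56  (via 328)
342: 61  (via 304)
Shortest route: 309 → 301 → 312 → 304 → 342 = 61 m.

61 m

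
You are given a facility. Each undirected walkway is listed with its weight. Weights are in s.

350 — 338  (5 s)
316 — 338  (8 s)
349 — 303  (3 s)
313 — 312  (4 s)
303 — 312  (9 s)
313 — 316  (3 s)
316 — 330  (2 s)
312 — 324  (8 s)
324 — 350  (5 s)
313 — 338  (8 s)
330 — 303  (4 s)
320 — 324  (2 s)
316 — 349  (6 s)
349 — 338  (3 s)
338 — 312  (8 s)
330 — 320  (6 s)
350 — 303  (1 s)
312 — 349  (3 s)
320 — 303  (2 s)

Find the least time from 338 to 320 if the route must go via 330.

16 s

Best 338 to 330: 338–349–303–330 costing 10
Shortest 330→320: 330–320 = 6
Total via 330: 10 + 6 = 16 s.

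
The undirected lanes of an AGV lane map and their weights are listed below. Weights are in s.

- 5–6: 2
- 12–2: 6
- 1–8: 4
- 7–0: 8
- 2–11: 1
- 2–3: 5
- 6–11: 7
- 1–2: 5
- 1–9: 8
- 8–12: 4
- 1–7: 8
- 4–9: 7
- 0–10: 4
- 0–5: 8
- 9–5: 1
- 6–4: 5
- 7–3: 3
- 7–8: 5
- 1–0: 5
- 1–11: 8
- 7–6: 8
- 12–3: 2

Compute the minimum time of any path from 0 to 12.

13 s

Candidate routes:
0 - 1 - 2 - 12: 5+5+6 = 16
0 - 1 - 8 - 12: 5+4+4 = 13
Cheapest is 0 - 1 - 8 - 12 at 13 s.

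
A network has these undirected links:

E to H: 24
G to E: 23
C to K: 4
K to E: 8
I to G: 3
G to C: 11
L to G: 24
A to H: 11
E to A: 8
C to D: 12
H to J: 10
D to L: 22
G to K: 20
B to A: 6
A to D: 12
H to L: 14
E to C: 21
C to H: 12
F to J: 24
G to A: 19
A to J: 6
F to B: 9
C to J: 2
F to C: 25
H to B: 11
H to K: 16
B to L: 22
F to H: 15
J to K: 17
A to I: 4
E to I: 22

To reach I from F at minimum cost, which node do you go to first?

Compare a few routes:
F–J–A–I: 24+6+4 = 34
F–B–A–I: 9+6+4 = 19
F–H–A–I: 15+11+4 = 30
Cheapest is F–B–A–I at 19.
So from F the first move is to B.

B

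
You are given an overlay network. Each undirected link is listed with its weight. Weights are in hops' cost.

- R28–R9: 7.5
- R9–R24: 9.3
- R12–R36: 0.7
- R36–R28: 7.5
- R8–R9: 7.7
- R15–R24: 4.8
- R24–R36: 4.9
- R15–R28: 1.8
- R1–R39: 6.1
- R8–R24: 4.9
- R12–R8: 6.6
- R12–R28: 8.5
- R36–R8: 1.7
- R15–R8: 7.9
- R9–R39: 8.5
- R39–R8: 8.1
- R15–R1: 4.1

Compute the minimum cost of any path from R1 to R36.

Shortest distances from R1:
R1: 0
R15: 4.1  (via R1)
R28: 5.9  (via R15)
R39: 6.1  (via R1)
R24: 8.9  (via R15)
R8: 12  (via R15)
R9: 13.4  (via R28)
R36: 13.4  (via R28)
Shortest route: R1 → R15 → R28 → R36 = 13.4 hops' cost.

13.4 hops' cost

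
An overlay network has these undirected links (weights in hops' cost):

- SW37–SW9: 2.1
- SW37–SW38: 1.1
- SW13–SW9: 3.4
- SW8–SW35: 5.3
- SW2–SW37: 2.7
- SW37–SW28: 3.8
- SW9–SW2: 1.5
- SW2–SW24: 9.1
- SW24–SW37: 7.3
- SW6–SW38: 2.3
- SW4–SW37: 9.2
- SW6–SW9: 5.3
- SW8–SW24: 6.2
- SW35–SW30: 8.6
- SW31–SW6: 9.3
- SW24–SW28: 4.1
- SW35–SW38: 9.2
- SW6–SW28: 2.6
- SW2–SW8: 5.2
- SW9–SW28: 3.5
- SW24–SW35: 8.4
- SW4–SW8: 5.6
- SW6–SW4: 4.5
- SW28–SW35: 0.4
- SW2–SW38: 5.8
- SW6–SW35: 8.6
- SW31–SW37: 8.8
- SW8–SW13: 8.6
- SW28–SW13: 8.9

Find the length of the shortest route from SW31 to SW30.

20.9 hops' cost

Shortest distances from SW31:
SW31: 0
SW37: 8.8  (via SW31)
SW6: 9.3  (via SW31)
SW38: 9.9  (via SW37)
SW9: 10.9  (via SW37)
SW2: 11.5  (via SW37)
SW28: 11.9  (via SW6)
SW35: 12.3  (via SW28)
SW4: 13.8  (via SW6)
SW13: 14.3  (via SW9)
SW24: 16  (via SW28)
SW8: 16.7  (via SW2)
SW30: 20.9  (via SW35)
Shortest route: SW31 → SW6 → SW28 → SW35 → SW30 = 20.9 hops' cost.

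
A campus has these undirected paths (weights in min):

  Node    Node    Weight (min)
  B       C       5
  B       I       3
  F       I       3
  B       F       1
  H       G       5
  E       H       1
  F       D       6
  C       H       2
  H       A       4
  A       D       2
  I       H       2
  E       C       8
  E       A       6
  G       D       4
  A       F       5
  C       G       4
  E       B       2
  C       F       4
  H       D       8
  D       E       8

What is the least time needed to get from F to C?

Settle nodes by increasing distance from F:
F: 0
B: 1  (via F)
E: 3  (via B)
I: 3  (via F)
C: 4  (via F)
Shortest route: F–C = 4 min.

4 min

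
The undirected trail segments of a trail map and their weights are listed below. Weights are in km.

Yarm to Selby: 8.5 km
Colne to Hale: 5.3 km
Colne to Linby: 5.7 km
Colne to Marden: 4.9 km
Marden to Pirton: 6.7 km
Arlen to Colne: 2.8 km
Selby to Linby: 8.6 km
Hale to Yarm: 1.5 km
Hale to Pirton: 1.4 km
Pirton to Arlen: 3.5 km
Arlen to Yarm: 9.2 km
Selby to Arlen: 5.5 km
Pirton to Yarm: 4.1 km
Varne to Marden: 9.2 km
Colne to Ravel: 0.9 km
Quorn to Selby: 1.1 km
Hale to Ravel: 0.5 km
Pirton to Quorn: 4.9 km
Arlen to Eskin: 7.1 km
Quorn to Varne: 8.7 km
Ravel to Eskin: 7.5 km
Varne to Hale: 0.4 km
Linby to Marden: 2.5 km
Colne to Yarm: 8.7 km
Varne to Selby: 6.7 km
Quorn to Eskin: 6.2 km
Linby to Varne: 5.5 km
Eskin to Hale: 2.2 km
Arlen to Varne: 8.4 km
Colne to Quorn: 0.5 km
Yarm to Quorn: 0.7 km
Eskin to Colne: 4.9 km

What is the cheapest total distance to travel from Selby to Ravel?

Compare a few routes:
Selby - Quorn - Colne - Ravel: 1.1+0.5+0.9 = 2.5
Selby - Quorn - Yarm - Hale - Ravel: 1.1+0.7+1.5+0.5 = 3.8
Cheapest is Selby - Quorn - Colne - Ravel at 2.5 km.

2.5 km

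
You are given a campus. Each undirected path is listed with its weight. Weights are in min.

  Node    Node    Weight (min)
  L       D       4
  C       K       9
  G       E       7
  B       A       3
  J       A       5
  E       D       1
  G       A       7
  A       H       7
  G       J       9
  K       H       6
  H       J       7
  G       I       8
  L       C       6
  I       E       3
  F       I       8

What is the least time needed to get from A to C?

Running Dijkstra from A:
A: 0
B: 3  (via A)
J: 5  (via A)
G: 7  (via A)
H: 7  (via A)
K: 13  (via H)
E: 14  (via G)
D: 15  (via E)
I: 15  (via G)
L: 19  (via D)
C: 22  (via K)
Shortest route: A–H–K–C = 22 min.

22 min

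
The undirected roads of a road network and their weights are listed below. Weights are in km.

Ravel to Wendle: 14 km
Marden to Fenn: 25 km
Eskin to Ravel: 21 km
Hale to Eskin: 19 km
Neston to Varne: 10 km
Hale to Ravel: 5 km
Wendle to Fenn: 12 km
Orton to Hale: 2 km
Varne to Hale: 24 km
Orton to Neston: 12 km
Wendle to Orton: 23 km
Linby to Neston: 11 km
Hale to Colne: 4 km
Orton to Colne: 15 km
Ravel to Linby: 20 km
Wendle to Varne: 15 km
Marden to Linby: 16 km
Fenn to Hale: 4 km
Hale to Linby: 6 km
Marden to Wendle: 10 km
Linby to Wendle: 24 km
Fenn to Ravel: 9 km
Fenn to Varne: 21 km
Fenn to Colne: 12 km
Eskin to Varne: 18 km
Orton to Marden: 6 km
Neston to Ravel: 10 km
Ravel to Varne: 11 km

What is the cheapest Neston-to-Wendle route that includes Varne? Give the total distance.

Shortest Neston→Varne: Neston–Varne = 10
Shortest Varne→Wendle: Varne–Wendle = 15
Total via Varne: 10 + 15 = 25 km.

25 km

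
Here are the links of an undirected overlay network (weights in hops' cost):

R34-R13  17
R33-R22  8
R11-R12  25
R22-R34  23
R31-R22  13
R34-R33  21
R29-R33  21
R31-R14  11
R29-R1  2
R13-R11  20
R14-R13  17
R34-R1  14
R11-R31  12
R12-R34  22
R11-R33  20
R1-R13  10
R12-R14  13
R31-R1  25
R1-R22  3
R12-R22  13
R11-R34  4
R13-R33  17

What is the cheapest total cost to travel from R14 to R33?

Running Dijkstra from R14:
R14: 0
R31: 11  (via R14)
R12: 13  (via R14)
R13: 17  (via R14)
R11: 23  (via R31)
R22: 24  (via R31)
R34: 27  (via R11)
R1: 27  (via R13)
R29: 29  (via R1)
R33: 32  (via R22)
Shortest route: R14–R31–R22–R33 = 32 hops' cost.

32 hops' cost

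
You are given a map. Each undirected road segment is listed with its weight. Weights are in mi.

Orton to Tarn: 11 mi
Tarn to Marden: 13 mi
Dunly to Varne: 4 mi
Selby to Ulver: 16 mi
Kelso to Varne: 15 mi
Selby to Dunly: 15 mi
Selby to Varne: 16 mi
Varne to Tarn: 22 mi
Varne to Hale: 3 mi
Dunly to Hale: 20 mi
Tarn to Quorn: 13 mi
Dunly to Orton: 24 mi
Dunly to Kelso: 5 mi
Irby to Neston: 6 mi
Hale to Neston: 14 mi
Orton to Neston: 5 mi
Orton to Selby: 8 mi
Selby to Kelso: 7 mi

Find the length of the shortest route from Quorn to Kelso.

39 mi

Shortest distances from Quorn:
Quorn: 0
Tarn: 13  (via Quorn)
Orton: 24  (via Tarn)
Marden: 26  (via Tarn)
Neston: 29  (via Orton)
Selby: 32  (via Orton)
Irby: 35  (via Neston)
Varne: 35  (via Tarn)
Hale: 38  (via Varne)
Dunly: 39  (via Varne)
Kelso: 39  (via Selby)
Shortest route: Quorn → Tarn → Orton → Selby → Kelso = 39 mi.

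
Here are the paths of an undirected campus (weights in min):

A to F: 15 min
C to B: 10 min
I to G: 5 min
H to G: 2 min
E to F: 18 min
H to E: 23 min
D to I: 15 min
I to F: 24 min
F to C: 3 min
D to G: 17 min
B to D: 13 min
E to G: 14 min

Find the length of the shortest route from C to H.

Shortest distances from C:
C: 0
F: 3  (via C)
B: 10  (via C)
A: 18  (via F)
E: 21  (via F)
D: 23  (via B)
I: 27  (via F)
G: 32  (via I)
H: 34  (via G)
Shortest route: C → F → I → G → H = 34 min.

34 min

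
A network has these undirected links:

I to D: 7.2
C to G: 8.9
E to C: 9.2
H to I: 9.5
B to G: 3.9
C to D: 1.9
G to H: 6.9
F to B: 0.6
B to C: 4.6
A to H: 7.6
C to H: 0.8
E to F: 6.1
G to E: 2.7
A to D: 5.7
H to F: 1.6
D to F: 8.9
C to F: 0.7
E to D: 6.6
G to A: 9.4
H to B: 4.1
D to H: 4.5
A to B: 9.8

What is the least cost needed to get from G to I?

Settle nodes by increasing distance from G:
G: 0
E: 2.7  (via G)
B: 3.9  (via G)
F: 4.5  (via B)
C: 5.2  (via F)
H: 6  (via C)
D: 7.1  (via C)
A: 9.4  (via G)
I: 14.3  (via D)
Shortest route: G → B → F → C → D → I = 14.3.

14.3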